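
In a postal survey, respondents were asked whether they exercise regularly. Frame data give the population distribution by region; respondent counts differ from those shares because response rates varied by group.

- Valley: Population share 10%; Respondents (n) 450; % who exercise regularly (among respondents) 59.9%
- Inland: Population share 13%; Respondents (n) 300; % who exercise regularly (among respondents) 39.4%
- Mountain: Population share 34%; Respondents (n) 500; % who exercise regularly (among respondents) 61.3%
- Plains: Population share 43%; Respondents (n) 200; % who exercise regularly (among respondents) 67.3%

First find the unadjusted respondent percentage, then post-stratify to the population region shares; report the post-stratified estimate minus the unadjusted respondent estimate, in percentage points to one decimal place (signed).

Naive respondent-only estimate (weights = respondent counts):
  (450/1450)×59.9 + (300/1450)×39.4 + (500/1450)×61.3 + (200/1450)×67.3 = 57.1621%
Post-stratified estimate weights by population shares:
  0.1×59.9 + 0.13×39.4 + 0.34×61.3 + 0.43×67.3 = 60.893%
Difference = 60.893 − 57.1621 = 3.7309 pp.

+3.7 percentage points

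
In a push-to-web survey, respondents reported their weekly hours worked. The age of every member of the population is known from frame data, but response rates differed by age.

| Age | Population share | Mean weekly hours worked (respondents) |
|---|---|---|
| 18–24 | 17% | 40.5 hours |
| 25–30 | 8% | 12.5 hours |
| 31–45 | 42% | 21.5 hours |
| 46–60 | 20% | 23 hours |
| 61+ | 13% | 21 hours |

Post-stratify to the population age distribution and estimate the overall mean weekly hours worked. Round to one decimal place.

24.2

Each cell contributes population-share × respondent value:
  18–24: 0.17 × 40.5 = 6.885
  25–30: 0.08 × 12.5 = 1
  31–45: 0.42 × 21.5 = 9.03
  46–60: 0.2 × 23 = 4.6
  61+: 0.13 × 21 = 2.73
Post-stratified estimate = 24.245 → 24.2.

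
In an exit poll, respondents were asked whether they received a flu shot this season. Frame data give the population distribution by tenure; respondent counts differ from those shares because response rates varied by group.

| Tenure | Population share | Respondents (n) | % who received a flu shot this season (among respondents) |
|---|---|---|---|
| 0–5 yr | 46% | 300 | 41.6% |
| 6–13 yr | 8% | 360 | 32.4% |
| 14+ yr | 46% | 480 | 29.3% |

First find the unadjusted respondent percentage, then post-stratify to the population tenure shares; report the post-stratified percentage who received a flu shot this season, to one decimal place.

Without adjustment, the pooled respondent share is:
  (300/1140)×41.6 + (360/1140)×32.4 + (480/1140)×29.3 = 33.5158%
Reweighting by population tenure shares:
  0.46×41.6 + 0.08×32.4 + 0.46×29.3 = 35.206%

35.2%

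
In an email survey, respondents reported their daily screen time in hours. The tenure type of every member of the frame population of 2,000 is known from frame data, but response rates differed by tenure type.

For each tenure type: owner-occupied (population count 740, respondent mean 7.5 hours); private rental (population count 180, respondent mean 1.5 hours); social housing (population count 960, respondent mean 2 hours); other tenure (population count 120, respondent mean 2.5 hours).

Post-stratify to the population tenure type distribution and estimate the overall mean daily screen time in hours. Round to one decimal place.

Weight each group's respondent value by its population share:
  owner-occupied: (740/2,000) × 7.5 = 2.775
  private rental: (180/2,000) × 1.5 = 0.135
  social housing: (960/2,000) × 2 = 0.96
  other tenure: (120/2,000) × 2.5 = 0.15
Post-stratified estimate = 4.02 → 4.0.

4.0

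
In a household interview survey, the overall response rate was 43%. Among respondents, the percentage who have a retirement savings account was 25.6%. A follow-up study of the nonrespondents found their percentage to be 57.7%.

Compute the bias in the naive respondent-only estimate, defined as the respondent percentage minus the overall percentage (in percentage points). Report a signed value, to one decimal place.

Nonresponse fraction = 1 − 0.43 = 0.57.
Bias = (nonresponse fraction) × (respondent percentage − nonrespondent percentage)
     = 0.57 × (25.6 − 57.7) = 0.57 × -32.1 = -18.297.

-18.3 percentage points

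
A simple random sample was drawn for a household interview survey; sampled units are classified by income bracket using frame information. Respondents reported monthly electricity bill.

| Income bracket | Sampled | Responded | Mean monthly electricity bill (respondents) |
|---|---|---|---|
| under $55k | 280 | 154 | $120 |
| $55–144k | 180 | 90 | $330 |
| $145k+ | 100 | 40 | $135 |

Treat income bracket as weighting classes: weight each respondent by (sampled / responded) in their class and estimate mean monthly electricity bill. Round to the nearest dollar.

Response rates by class: under $55k 154/280 = 55%, $55–144k 90/180 = 50%, $145k+ 40/100 = 40%.
Each respondent's weight = sampled/responded in their class; summing within a class gives n_sampled, so:
  under $55k: 280 × 120 = 33,600
  $55–144k: 180 × 330 = 59,400
  $145k+: 100 × 135 = 13,500
Adjusted estimate = 106,500 / 560 = 190.179 → $190.

$190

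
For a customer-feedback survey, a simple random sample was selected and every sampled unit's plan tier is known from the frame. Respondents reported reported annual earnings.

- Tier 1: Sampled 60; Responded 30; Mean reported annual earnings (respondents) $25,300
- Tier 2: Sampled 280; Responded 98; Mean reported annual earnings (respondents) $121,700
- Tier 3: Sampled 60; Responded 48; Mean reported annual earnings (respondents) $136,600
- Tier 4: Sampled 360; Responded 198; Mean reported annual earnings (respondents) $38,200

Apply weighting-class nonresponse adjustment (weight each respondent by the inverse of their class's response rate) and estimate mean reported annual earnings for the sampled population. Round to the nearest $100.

$75,700

Class response rates: Tier 1 30/60 = 50%, Tier 2 98/280 = 35%, Tier 3 48/60 = 80%, Tier 4 198/360 = 55%.
Weighting each respondent by the inverse class response rate inflates each class back to its sampled size, so the class weight is n_sampled:
  Tier 1: 60 × 25,300 = 1,518,000
  Tier 2: 280 × 121,700 = 34,076,000
  Tier 3: 60 × 136,600 = 8,196,000
  Tier 4: 360 × 38,200 = 13,752,000
Adjusted estimate = 57,542,000 / 760 = 75713.2 → $75,700.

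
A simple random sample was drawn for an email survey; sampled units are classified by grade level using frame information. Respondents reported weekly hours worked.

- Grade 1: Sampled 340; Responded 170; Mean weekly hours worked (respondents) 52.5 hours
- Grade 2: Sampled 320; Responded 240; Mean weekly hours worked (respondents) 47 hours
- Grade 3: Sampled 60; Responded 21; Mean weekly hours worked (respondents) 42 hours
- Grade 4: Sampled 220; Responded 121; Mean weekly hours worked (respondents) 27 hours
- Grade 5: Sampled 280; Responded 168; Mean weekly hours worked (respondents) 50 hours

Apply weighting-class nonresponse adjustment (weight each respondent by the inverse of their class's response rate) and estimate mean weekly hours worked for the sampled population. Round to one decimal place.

Response rates by class: Grade 1 170/340 = 50%, Grade 2 240/320 = 75%, Grade 3 21/60 = 35%, Grade 4 121/220 = 55%, Grade 5 168/280 = 60%.
Weighting each respondent by the inverse class response rate inflates each class back to its sampled size, so the class weight is n_sampled:
  Grade 1: 340 × 52.5 = 17,850
  Grade 2: 320 × 47 = 15,040
  Grade 3: 60 × 42 = 2520
  Grade 4: 220 × 27 = 5940
  Grade 5: 280 × 50 = 14,000
Adjusted estimate = 55,350 / 1,220 = 45.3689 → 45.4.

45.4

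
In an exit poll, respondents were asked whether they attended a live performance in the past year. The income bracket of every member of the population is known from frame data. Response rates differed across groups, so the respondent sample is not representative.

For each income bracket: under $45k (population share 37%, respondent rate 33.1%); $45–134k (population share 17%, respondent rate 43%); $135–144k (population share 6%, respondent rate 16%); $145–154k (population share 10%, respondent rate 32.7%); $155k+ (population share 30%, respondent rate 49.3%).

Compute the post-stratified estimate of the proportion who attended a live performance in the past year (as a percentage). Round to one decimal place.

Weight each group's respondent value by its population share:
  under $45k: 0.37 × 33.1 = 12.247
  $45–134k: 0.17 × 43 = 7.31
  $135–144k: 0.06 × 16 = 0.96
  $145–154k: 0.1 × 32.7 = 3.27
  $155k+: 0.3 × 49.3 = 14.79
Post-stratified estimate = 38.577 → 38.6%.

38.6%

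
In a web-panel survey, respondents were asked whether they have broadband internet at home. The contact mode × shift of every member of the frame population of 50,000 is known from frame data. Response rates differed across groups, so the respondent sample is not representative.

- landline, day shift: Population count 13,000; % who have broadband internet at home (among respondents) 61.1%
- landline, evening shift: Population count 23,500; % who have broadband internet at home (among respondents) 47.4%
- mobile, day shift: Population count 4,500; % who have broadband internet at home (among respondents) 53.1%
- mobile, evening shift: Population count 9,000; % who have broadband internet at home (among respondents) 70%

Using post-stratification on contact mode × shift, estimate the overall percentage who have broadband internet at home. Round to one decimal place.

55.5%

Post-stratification weights by population share, not respondent share:
  landline, day shift: (13,000/50,000) × 61.1 = 15.886
  landline, evening shift: (23,500/50,000) × 47.4 = 22.278
  mobile, day shift: (4,500/50,000) × 53.1 = 4.779
  mobile, evening shift: (9,000/50,000) × 70 = 12.6
Post-stratified estimate = 55.543 → 55.5%.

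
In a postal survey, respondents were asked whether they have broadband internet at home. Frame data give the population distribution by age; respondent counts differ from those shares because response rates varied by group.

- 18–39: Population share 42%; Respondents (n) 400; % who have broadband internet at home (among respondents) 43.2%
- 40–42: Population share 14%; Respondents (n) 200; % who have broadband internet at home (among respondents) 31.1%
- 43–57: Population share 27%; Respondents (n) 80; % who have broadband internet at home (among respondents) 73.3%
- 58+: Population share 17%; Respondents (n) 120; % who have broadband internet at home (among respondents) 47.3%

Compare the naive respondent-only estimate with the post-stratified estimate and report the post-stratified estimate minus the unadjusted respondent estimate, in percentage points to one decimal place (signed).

+6.5 percentage points

Unadjusted (pooled respondent) estimate weights by respondent counts:
  (400/800)×43.2 + (200/800)×31.1 + (80/800)×73.3 + (120/800)×47.3 = 43.8%
Post-stratifying to population shares instead:
  0.42×43.2 + 0.14×31.1 + 0.27×73.3 + 0.17×47.3 = 50.33%
Difference = 50.33 − 43.8 = 6.53 pp.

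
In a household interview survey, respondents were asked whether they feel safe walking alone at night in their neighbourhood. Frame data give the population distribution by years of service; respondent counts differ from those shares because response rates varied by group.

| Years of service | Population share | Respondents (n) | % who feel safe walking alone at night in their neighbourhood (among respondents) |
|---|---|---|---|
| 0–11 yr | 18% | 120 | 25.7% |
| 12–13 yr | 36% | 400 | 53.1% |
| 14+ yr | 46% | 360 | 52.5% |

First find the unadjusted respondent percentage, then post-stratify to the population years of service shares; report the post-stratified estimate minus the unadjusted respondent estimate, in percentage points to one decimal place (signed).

-1.2 percentage points

Naive respondent-only estimate (weights = respondent counts):
  (120/880)×25.7 + (400/880)×53.1 + (360/880)×52.5 = 49.1182%
Reweighting by population years of service shares:
  0.18×25.7 + 0.36×53.1 + 0.46×52.5 = 47.892%
Difference = 47.892 − 49.1182 = -1.2262 pp.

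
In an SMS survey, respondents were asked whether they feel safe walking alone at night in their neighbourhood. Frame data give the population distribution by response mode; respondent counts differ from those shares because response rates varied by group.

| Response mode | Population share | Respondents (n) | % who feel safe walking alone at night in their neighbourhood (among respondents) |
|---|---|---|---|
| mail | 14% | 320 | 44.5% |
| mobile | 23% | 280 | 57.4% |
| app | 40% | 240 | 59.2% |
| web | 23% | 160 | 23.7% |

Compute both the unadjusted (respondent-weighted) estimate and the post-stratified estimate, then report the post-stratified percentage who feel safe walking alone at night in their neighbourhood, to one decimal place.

Unadjusted (pooled respondent) estimate weights by respondent counts:
  (320/1000)×44.5 + (280/1000)×57.4 + (240/1000)×59.2 + (160/1000)×23.7 = 48.312%
Post-stratified estimate weights by population shares:
  0.14×44.5 + 0.23×57.4 + 0.4×59.2 + 0.23×23.7 = 48.563%

48.6%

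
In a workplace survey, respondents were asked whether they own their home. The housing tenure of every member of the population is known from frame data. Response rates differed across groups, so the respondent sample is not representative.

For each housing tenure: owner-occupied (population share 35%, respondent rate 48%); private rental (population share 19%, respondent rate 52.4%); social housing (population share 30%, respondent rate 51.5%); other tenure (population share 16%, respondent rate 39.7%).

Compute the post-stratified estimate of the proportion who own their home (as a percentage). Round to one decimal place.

48.6%

Weight each group's respondent value by its population share:
  owner-occupied: 0.35 × 48 = 16.8
  private rental: 0.19 × 52.4 = 9.956
  social housing: 0.3 × 51.5 = 15.45
  other tenure: 0.16 × 39.7 = 6.352
Post-stratified estimate = 48.558 → 48.6%.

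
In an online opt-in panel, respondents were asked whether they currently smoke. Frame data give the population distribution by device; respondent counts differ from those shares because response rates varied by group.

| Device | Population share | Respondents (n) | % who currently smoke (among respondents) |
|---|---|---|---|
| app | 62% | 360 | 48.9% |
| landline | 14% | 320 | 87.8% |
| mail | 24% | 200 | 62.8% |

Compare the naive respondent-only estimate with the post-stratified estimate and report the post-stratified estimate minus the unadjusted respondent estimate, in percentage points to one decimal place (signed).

-8.5 percentage points

Naive respondent-only estimate (weights = respondent counts):
  (360/880)×48.9 + (320/880)×87.8 + (200/880)×62.8 = 66.2045%
Post-stratifying to population shares instead:
  0.62×48.9 + 0.14×87.8 + 0.24×62.8 = 57.682%
Difference = 57.682 − 66.2045 = -8.5225 pp.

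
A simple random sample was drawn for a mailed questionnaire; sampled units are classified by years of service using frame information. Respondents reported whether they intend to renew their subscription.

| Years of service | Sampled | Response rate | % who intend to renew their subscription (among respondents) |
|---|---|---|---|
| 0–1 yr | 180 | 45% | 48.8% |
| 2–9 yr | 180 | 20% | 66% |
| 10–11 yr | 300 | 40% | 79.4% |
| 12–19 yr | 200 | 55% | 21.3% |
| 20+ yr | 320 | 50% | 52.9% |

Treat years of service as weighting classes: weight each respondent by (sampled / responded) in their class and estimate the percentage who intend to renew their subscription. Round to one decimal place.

55.7%

Inverse-response-rate weighting restores each class to its sampled count, so class totals weight by n_sampled:
  0–1 yr: 180 × 48.8 = 8784
  2–9 yr: 180 × 66 = 11,880
  10–11 yr: 300 × 79.4 = 23,820
  12–19 yr: 200 × 21.3 = 4260
  20+ yr: 320 × 52.9 = 16,928
Adjusted estimate = 65,672 / 1,180 = 55.6542 → 55.7%.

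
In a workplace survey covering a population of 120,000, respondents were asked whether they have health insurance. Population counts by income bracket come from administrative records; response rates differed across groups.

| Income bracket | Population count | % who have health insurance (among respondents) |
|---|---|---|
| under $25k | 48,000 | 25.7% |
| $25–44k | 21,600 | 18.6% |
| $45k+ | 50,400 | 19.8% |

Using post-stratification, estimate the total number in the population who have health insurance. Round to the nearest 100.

Estimated count per cell = population count × respondent percentage:
  under $25k: 48,000 × 25.7% = 12,336
  $25–44k: 21,600 × 18.6% = 4017.6
  $45k+: 50,400 × 19.8% = 9979.2
Estimated total = 26332.8 → 26,300.

26,300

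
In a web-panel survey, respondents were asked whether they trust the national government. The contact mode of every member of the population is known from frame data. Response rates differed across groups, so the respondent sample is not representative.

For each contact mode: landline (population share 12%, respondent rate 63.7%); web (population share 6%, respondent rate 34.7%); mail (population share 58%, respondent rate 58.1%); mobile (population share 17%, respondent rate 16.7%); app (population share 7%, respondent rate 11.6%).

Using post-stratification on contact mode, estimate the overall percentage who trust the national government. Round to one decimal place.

47.1%

Post-stratification weights by population share, not respondent share:
  landline: 0.12 × 63.7 = 7.644
  web: 0.06 × 34.7 = 2.082
  mail: 0.58 × 58.1 = 33.698
  mobile: 0.17 × 16.7 = 2.839
  app: 0.07 × 11.6 = 0.812
Post-stratified estimate = 47.075 → 47.1%.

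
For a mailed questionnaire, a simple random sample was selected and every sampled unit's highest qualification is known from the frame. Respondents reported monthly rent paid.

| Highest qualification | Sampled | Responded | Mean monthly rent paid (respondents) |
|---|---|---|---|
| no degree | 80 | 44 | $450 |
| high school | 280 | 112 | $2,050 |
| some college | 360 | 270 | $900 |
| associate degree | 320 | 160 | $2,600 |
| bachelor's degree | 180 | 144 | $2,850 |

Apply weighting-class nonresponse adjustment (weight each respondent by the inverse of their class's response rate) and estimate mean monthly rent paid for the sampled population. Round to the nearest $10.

Response rates by class: no degree 44/80 = 55%, high school 112/280 = 40%, some college 270/360 = 75%, associate degree 160/320 = 50%, bachelor's degree 144/180 = 80%.
Inverse-response-rate weighting restores each class to its sampled count, so class totals weight by n_sampled:
  no degree: 80 × 450 = 36,000
  high school: 280 × 2050 = 574,000
  some college: 360 × 900 = 324,000
  associate degree: 320 × 2600 = 832,000
  bachelor's degree: 180 × 2850 = 513,000
Adjusted estimate = 2,279,000 / 1,220 = 1868.03 → $1,870.

$1,870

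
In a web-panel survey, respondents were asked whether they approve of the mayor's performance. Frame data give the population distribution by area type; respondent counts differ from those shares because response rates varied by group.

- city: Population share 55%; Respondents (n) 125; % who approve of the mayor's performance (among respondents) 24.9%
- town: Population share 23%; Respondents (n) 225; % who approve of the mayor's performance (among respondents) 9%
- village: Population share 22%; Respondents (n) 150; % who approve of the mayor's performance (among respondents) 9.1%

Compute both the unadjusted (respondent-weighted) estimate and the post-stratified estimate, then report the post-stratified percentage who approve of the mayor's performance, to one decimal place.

Unadjusted (pooled respondent) estimate weights by respondent counts:
  (125/500)×24.9 + (225/500)×9 + (150/500)×9.1 = 13.005%
Post-stratifying to population shares instead:
  0.55×24.9 + 0.23×9 + 0.22×9.1 = 17.767%

17.8%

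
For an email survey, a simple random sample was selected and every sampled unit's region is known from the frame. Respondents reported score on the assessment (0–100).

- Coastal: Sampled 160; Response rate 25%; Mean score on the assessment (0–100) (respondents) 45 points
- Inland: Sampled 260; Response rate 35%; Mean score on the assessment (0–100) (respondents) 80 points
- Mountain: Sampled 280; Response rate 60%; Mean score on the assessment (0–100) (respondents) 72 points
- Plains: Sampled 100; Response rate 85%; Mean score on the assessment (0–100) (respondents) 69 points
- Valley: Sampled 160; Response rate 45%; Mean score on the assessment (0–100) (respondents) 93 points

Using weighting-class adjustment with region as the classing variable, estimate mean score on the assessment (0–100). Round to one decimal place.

Weighting each respondent by the inverse class response rate inflates each class back to its sampled size, so the class weight is n_sampled:
  Coastal: 160 × 45 = 7200
  Inland: 260 × 80 = 20,800
  Mountain: 280 × 72 = 20,160
  Plains: 100 × 69 = 6900
  Valley: 160 × 93 = 14,880
Adjusted estimate = 69,940 / 960 = 72.8542 → 72.9.

72.9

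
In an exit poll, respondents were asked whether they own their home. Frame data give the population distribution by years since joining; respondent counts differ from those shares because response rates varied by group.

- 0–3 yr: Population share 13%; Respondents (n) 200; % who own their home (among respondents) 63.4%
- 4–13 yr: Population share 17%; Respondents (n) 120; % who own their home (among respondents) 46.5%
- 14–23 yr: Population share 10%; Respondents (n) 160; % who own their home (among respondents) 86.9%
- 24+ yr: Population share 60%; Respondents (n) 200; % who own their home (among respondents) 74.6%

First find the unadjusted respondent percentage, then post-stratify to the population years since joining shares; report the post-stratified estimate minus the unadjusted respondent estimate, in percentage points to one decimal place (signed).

+0.4 percentage points

Without adjustment, the pooled respondent share is:
  (200/680)×63.4 + (120/680)×46.5 + (160/680)×86.9 + (200/680)×74.6 = 69.2412%
Post-stratified estimate weights by population shares:
  0.13×63.4 + 0.17×46.5 + 0.1×86.9 + 0.6×74.6 = 69.597%
Difference = 69.597 − 69.2412 = 0.3558 pp.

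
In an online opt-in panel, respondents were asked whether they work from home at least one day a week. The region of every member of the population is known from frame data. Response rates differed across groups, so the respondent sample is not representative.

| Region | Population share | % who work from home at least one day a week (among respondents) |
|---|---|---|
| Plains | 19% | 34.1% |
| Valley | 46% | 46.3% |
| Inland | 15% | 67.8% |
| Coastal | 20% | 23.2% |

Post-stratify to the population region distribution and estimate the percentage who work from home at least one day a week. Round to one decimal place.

42.6%

Weight each group's respondent value by its population share:
  Plains: 0.19 × 34.1 = 6.479
  Valley: 0.46 × 46.3 = 21.298
  Inland: 0.15 × 67.8 = 10.17
  Coastal: 0.2 × 23.2 = 4.64
Post-stratified estimate = 42.587 → 42.6%.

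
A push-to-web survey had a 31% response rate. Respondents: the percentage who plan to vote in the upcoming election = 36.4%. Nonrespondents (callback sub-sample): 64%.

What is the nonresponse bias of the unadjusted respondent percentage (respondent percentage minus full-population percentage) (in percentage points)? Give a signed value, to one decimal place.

-19.0 percentage points

Nonresponse fraction = 1 − 0.31 = 0.69.
Bias = (nonresponse fraction) × (respondent percentage − nonrespondent percentage)
     = 0.69 × (36.4 − 64) = 0.69 × -27.6 = -19.044.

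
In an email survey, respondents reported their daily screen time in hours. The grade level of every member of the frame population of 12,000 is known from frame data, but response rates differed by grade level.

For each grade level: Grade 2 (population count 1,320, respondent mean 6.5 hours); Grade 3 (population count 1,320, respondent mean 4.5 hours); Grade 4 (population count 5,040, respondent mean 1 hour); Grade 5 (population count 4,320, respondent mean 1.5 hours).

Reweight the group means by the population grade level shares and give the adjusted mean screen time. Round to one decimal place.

2.2

Post-stratification weights by population share, not respondent share:
  Grade 2: (1,320/12,000) × 6.5 = 0.715
  Grade 3: (1,320/12,000) × 4.5 = 0.495
  Grade 4: (5,040/12,000) × 1 = 0.42
  Grade 5: (4,320/12,000) × 1.5 = 0.54
Post-stratified estimate = 2.17 → 2.2.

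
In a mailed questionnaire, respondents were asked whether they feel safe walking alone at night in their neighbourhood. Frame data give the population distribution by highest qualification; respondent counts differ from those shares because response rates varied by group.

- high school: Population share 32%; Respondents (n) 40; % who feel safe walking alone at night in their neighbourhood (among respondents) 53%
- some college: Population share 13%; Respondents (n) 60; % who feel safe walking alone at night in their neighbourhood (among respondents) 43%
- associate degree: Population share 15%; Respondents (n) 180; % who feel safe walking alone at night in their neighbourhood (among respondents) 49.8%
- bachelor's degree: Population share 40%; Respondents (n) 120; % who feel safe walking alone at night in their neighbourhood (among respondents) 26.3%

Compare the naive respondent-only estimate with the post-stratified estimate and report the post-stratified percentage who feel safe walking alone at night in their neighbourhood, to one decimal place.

40.5%

Naive respondent-only estimate (weights = respondent counts):
  (40/400)×53 + (60/400)×43 + (180/400)×49.8 + (120/400)×26.3 = 42.05%
Post-stratifying to population shares instead:
  0.32×53 + 0.13×43 + 0.15×49.8 + 0.4×26.3 = 40.54%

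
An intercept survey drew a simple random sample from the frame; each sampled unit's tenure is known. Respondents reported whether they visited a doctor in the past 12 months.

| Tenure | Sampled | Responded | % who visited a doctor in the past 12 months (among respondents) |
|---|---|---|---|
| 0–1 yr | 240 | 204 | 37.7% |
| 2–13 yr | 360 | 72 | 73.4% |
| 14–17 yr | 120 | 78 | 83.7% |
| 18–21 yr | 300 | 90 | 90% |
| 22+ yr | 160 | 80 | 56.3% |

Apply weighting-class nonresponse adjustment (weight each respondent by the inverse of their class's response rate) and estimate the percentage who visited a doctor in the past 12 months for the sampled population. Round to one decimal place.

Class response rates: 0–1 yr 204/240 = 85%, 2–13 yr 72/360 = 20%, 14–17 yr 78/120 = 65%, 18–21 yr 90/300 = 30%, 22+ yr 80/160 = 50%.
Each respondent's weight = sampled/responded in their class; summing within a class gives n_sampled, so:
  0–1 yr: 240 × 37.7 = 9048
  2–13 yr: 360 × 73.4 = 26424
  14–17 yr: 120 × 83.7 = 10,044
  18–21 yr: 300 × 90 = 27,000
  22+ yr: 160 × 56.3 = 9008
Adjusted estimate = 81,524 / 1,180 = 69.0881 → 69.1%.

69.1%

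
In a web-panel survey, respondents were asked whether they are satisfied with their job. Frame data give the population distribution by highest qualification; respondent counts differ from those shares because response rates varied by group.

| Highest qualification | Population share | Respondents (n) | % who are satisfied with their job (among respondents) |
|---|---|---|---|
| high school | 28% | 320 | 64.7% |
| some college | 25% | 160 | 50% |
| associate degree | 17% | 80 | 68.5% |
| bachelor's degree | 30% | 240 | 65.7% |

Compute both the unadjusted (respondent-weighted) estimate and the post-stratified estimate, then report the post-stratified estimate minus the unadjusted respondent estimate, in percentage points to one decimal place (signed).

Naive respondent-only estimate (weights = respondent counts):
  (320/800)×64.7 + (160/800)×50 + (80/800)×68.5 + (240/800)×65.7 = 62.44%
Post-stratified estimate weights by population shares:
  0.28×64.7 + 0.25×50 + 0.17×68.5 + 0.3×65.7 = 61.971%
Difference = 61.971 − 62.44 = -0.469 pp.

-0.5 percentage points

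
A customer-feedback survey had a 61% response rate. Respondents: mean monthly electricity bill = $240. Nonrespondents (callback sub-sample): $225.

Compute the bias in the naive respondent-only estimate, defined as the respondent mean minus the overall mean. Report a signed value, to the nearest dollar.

+$6

Nonresponse fraction = 1 − 0.61 = 0.39.
Bias = (nonresponse fraction) × (respondent mean − nonrespondent mean)
     = 0.39 × (240 − 225) = 0.39 × 15 = 5.85.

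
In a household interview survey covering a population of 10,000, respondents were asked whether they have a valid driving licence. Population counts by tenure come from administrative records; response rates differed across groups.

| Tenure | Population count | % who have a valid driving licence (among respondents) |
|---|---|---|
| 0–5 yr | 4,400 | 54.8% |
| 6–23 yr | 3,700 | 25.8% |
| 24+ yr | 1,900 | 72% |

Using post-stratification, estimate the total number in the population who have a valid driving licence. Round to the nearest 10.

4,730

Apply each group's respondent rate to its population count:
  0–5 yr: 4,400 × 54.8% = 2411.2
  6–23 yr: 3,700 × 25.8% = 954.6
  24+ yr: 1,900 × 72% = 1368
Estimated total = 4733.8 → 4,730.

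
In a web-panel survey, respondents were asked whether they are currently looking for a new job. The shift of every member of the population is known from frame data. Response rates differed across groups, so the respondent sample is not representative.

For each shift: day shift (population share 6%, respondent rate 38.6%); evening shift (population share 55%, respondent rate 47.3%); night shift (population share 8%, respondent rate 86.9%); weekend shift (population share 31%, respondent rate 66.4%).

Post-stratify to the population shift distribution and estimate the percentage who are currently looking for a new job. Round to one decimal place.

Post-stratification weights by population share, not respondent share:
  day shift: 0.06 × 38.6 = 2.316
  evening shift: 0.55 × 47.3 = 26.015
  night shift: 0.08 × 86.9 = 6.952
  weekend shift: 0.31 × 66.4 = 20.584
Post-stratified estimate = 55.867 → 55.9%.

55.9%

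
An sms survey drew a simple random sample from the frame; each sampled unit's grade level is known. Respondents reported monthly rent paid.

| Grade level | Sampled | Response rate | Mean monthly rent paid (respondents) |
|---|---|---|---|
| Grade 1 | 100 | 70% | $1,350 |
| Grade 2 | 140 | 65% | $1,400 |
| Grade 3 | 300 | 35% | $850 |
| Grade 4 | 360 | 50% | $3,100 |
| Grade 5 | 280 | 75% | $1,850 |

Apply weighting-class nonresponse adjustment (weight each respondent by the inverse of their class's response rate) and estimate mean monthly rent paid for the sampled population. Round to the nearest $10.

Weighting each respondent by the inverse class response rate inflates each class back to its sampled size, so the class weight is n_sampled:
  Grade 1: 100 × 1350 = 135,000
  Grade 2: 140 × 1400 = 196,000
  Grade 3: 300 × 850 = 255,000
  Grade 4: 360 × 3100 = 1,116,000
  Grade 5: 280 × 1850 = 518,000
Adjusted estimate = 2,220,000 / 1,180 = 1881.36 → $1,880.

$1,880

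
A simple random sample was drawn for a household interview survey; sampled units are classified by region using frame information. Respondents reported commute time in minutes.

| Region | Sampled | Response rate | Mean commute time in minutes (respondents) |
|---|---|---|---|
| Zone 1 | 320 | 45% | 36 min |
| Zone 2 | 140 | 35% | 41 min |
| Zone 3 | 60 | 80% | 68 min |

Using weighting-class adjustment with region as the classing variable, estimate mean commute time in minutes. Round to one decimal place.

Each respondent's weight = sampled/responded in their class; summing within a class gives n_sampled, so:
  Zone 1: 320 × 36 = 11,520
  Zone 2: 140 × 41 = 5740
  Zone 3: 60 × 68 = 4080
Adjusted estimate = 21,340 / 520 = 41.0385 → 41.0.

41.0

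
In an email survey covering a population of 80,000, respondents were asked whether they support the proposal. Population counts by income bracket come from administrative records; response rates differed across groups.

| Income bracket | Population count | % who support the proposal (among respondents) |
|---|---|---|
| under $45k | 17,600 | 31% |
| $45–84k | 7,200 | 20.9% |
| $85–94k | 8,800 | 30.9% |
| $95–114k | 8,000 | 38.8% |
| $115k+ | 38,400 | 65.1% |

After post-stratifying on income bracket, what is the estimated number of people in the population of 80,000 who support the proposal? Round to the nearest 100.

37,800

Estimated count per cell = population count × respondent percentage:
  under $45k: 17,600 × 31% = 5456
  $45–84k: 7,200 × 20.9% = 1504.8
  $85–94k: 8,800 × 30.9% = 2719.2
  $95–114k: 8,000 × 38.8% = 3104
  $115k+: 38,400 × 65.1% = 24998.4
Estimated total = 37782.4 → 37,800.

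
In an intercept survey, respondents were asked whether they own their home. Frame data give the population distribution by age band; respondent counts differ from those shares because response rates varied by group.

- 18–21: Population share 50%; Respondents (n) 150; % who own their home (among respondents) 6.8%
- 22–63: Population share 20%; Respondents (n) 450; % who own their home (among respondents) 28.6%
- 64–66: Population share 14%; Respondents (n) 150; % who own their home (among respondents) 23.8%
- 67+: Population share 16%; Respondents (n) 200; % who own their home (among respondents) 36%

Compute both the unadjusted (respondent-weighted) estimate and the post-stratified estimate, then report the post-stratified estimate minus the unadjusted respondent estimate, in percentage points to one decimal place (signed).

Unadjusted (pooled respondent) estimate weights by respondent counts:
  (150/950)×6.8 + (450/950)×28.6 + (150/950)×23.8 + (200/950)×36 = 25.9579%
Post-stratified estimate weights by population shares:
  0.5×6.8 + 0.2×28.6 + 0.14×23.8 + 0.16×36 = 18.212%
Difference = 18.212 − 25.9579 = -7.7459 pp.

-7.7 percentage points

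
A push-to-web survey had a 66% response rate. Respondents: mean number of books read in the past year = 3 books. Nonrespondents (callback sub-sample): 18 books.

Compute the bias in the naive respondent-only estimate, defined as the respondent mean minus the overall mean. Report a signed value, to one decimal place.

Nonresponse fraction = 1 − 0.66 = 0.34.
Bias = (nonresponse fraction) × (respondent mean − nonrespondent mean)
     = 0.34 × (3 − 18) = 0.34 × -15 = -5.1.

-5.1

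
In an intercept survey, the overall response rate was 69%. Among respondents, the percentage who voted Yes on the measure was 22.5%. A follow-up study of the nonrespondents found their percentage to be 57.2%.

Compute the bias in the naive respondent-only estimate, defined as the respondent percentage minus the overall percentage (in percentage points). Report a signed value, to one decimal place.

Nonresponse fraction = 1 − 0.69 = 0.31.
Bias = (nonresponse fraction) × (respondent percentage − nonrespondent percentage)
     = 0.31 × (22.5 − 57.2) = 0.31 × -34.7 = -10.757.

-10.8 percentage points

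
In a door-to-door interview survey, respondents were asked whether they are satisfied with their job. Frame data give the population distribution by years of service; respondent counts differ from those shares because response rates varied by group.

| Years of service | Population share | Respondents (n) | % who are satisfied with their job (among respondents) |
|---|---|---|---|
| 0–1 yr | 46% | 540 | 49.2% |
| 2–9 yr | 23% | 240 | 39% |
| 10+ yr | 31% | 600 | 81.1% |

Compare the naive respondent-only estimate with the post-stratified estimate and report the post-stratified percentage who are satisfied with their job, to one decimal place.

Without adjustment, the pooled respondent share is:
  (540/1380)×49.2 + (240/1380)×39 + (600/1380)×81.1 = 61.2957%
Post-stratifying to population shares instead:
  0.46×49.2 + 0.23×39 + 0.31×81.1 = 56.743%

56.7%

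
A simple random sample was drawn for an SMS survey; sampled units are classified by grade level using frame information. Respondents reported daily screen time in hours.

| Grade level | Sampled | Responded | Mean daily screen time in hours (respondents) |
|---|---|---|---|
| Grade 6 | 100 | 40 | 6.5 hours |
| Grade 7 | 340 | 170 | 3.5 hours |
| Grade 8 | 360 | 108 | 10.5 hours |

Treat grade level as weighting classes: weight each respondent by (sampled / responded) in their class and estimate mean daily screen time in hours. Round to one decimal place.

7.0

Response rates by class: Grade 6 40/100 = 40%, Grade 7 170/340 = 50%, Grade 8 108/360 = 30%.
Each respondent's weight = sampled/responded in their class; summing within a class gives n_sampled, so:
  Grade 6: 100 × 6.5 = 650
  Grade 7: 340 × 3.5 = 1190
  Grade 8: 360 × 10.5 = 3780
Adjusted estimate = 5620 / 800 = 7.025 → 7.0.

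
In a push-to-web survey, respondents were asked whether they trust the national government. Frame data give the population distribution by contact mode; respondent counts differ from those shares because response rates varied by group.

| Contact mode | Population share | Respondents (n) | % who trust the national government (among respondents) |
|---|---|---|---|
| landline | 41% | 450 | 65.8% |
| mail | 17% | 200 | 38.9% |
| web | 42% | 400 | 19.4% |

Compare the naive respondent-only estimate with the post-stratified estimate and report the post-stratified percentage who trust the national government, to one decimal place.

Naive respondent-only estimate (weights = respondent counts):
  (450/1050)×65.8 + (200/1050)×38.9 + (400/1050)×19.4 = 43%
Post-stratified estimate weights by population shares:
  0.41×65.8 + 0.17×38.9 + 0.42×19.4 = 41.739%

41.7%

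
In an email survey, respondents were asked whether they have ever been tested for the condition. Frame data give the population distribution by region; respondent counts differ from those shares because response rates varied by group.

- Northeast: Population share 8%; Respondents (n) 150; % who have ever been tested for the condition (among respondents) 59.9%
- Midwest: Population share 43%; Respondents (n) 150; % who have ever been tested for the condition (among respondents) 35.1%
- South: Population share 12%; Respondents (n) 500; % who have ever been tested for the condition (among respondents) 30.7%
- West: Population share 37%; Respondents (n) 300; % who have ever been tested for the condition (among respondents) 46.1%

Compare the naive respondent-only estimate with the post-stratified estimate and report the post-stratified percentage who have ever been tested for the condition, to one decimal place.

Unadjusted (pooled respondent) estimate weights by respondent counts:
  (150/1100)×59.9 + (150/1100)×35.1 + (500/1100)×30.7 + (300/1100)×46.1 = 39.4818%
Reweighting by population region shares:
  0.08×59.9 + 0.43×35.1 + 0.12×30.7 + 0.37×46.1 = 40.626%

40.6%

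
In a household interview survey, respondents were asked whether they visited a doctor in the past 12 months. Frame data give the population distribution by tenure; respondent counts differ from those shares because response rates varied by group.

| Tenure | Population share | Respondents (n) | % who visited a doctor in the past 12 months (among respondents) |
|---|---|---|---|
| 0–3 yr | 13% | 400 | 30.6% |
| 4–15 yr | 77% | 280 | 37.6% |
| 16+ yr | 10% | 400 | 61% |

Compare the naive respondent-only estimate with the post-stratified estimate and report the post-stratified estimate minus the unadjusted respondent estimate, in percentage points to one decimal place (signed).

-4.6 percentage points

Unadjusted (pooled respondent) estimate weights by respondent counts:
  (400/1080)×30.6 + (280/1080)×37.6 + (400/1080)×61 = 43.6741%
Post-stratified estimate weights by population shares:
  0.13×30.6 + 0.77×37.6 + 0.1×61 = 39.03%
Difference = 39.03 − 43.6741 = -4.6441 pp.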